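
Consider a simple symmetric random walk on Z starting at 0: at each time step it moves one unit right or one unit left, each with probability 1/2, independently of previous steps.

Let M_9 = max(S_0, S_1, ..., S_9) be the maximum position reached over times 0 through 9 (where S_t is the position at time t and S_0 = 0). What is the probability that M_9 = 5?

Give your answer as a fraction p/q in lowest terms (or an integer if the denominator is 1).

Answer: 9/128

Derivation:
Let M_9 = max(S_0,...,S_9). Use the reflection principle: for j ≥ 1, #{paths with M_9 ≥ j} = #{S_9 ≥ j} + #{S_9 ≥ j+1}.
By reflection, #{M_9 ≥ 5} = #{S_9 ≥ 5} + #{S_9 ≥ 6} = 46 + 10 = 56.
#{M_9 ≥ 6} = #{S_9 ≥ 6} + #{S_9 ≥ 7} = 10 + 10 = 20.
#{M_9 = 5} = 56 - 20 = 36.
P(M_9 = 5) = 36/512 = 9/128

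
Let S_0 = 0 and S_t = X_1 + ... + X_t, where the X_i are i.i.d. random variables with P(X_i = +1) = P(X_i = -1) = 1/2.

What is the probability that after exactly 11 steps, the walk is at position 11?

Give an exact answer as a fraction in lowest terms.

Answer: 1/2048

Derivation:
To reach position 11 after 11 steps: need 11 steps of +1 and 0 of -1.
Favorable paths: C(11,11) = 1
Total paths: 2^11 = 2048
P = 1/2048 = 1/2048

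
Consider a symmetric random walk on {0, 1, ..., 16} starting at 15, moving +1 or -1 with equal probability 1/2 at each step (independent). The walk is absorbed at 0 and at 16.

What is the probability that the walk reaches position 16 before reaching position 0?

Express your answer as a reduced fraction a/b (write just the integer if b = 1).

Answer: 15/16

Derivation:
Symmetric walk (p = 1/2): the harmonic-function argument gives P(hit 16 before 0 | start at 15) = a/N.
P = 15/16 = 15/16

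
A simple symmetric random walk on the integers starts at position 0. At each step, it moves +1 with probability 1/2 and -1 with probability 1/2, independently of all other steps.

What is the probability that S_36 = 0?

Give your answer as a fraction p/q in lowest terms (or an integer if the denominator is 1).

Answer: 2268783825/17179869184

Derivation:
To return to 0 after 36 steps: need exactly 18 steps of +1 and 18 of -1.
Favorable paths: C(36,18) = 9075135300
Total paths: 2^36 = 68719476736
P = 9075135300/68719476736 = 2268783825/17179869184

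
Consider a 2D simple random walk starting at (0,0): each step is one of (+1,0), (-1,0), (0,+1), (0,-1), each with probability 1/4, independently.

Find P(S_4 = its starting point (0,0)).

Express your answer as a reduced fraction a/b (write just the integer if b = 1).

Answer: 9/64

Derivation:
Let h be the number of horizontal steps (so 4-h are vertical). To end at (0,0) need (h+0)/2 right-steps and ((4-h)+0)/2 up-steps.
Sum over h with 0 ≤ h ≤ 4, h ≡ 0 (mod 2), 4-h ≡ 0 (mod 2):
h=0: C(4,0)·C(0,0)·C(4,2) = 1·1·6 = 6
h=2: C(4,2)·C(2,1)·C(2,1) = 6·2·2 = 24
h=4: C(4,4)·C(4,2)·C(0,0) = 1·6·1 = 6
Total favorable: 36
Total paths: 4^4 = 256
P = 36/256 = 9/64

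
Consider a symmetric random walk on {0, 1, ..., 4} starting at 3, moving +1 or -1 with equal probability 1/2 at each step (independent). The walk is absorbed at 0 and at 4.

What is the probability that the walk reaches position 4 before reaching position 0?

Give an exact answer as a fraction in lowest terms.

Symmetric walk (p = 1/2): the harmonic-function argument gives P(hit 4 before 0 | start at 3) = a/N.
P = 3/4 = 3/4

Answer: 3/4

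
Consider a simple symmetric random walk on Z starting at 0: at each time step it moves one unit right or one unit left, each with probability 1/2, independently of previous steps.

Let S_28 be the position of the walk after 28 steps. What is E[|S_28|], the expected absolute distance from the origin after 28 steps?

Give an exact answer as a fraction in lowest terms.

S_28 takes values m ≡ 0 (mod 2) with |m| ≤ 28; P(S_28=m) = C(28,(28+m)/2)/2^28.
Total paths: 2^28 = 268435456
Distribution: P(S=-28)=1/268435456, P(S=-26)=28/268435456, P(S=-24)=378/268435456, P(S=-22)=3276/268435456, P(S=-20)=20475/268435456, P(S=-18)=98280/268435456, P(S=-16)=376740/268435456, P(S=-14)=1184040/268435456, P(S=-12)=3108105/268435456, P(S=-10)=6906900/268435456, P(S=-8)=13123110/268435456, P(S=-6)=21474180/268435456, P(S=-4)=30421755/268435456, P(S=-2)=37442160/268435456, P(S=0)=40116600/268435456, P(S=2)=37442160/268435456, P(S=4)=30421755/268435456, P(S=6)=21474180/268435456, P(S=8)=13123110/268435456, P(S=10)=6906900/268435456, P(S=12)=3108105/268435456, P(S=14)=1184040/268435456, P(S=16)=376740/268435456, P(S=18)=98280/268435456, P(S=20)=20475/268435456, P(S=22)=3276/268435456, P(S=24)=378/268435456, P(S=26)=28/268435456, P(S=28)=1/268435456
E[|S_28|] = Σ_m |m|·P(S_28=m) = 1123264800/268435456 = 35102025/8388608

Answer: 35102025/8388608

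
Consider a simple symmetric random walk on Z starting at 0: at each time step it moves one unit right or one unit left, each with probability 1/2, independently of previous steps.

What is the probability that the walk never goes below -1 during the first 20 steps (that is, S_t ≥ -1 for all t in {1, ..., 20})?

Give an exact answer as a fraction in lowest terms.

Answer: 88179/262144

Derivation:
Let f(t,s) = #length-t paths at position s with S_1..S_t all ≥ -1.
f(t,s) = f(t-1,s-1) + f(t-1,s+1) for s ≥ -1; f(t,s) = 0 for s < -1.
t=0: f(0,0)=1
t=1: f(1,-1)=1 f(1,1)=1
t=2: f(2,0)=2 f(2,2)=1
t=3: f(3,-1)=2 f(3,1)=3 f(3,3)=1
t=4: f(4,0)=5 f(4,2)=4 f(4,4)=1
t=5: f(5,-1)=5 f(5,1)=9 f(5,3)=5 f(5,5)=1
t=6: f(6,0)=14 f(6,2)=14 f(6,4)=6 f(6,6)=1
t=7: f(7,-1)=14 f(7,1)=28 f(7,3)=20 f(7,5)=7 f(7,7)=1
t=8: f(8,0)=42 f(8,2)=48 f(8,4)=27 f(8,6)=8 f(8,8)=1
t=9: f(9,-1)=42 f(9,1)=90 f(9,3)=75 f(9,5)=35 f(9,7)=9 f(9,9)=1
t=10: f(10,0)=132 f(10,2)=165 f(10,4)=110 f(10,6)=44 f(10,8)=10 f(10,10)=1
t=11: f(11,-1)=132 f(11,1)=297 f(11,3)=275 f(11,5)=154 f(11,7)=54 f(11,9)=11 f(11,11)=1
t=12: f(12,0)=429 f(12,2)=572 f(12,4)=429 f(12,6)=208 f(12,8)=65 f(12,10)=12 f(12,12)=1
t=13: f(13,-1)=429 f(13,1)=1001 f(13,3)=1001 f(13,5)=637 f(13,7)=273 f(13,9)=77 f(13,11)=13 f(13,13)=1
t=14: f(14,0)=1430 f(14,2)=2002 f(14,4)=1638 f(14,6)=910 f(14,8)=350 f(14,10)=90 f(14,12)=14 f(14,14)=1
t=15: f(15,-1)=1430 f(15,1)=3432 f(15,3)=3640 f(15,5)=2548 f(15,7)=1260 f(15,9)=440 f(15,11)=104 f(15,13)=15 f(15,15)=1
t=16: f(16,0)=4862 f(16,2)=7072 f(16,4)=6188 f(16,6)=3808 f(16,8)=1700 f(16,10)=544 f(16,12)=119 f(16,14)=16 f(16,16)=1
t=17: f(17,-1)=4862 f(17,1)=11934 f(17,3)=13260 f(17,5)=9996 f(17,7)=5508 f(17,9)=2244 f(17,11)=663 f(17,13)=135 f(17,15)=17 f(17,17)=1
t=18: f(18,0)=16796 f(18,2)=25194 f(18,4)=23256 f(18,6)=15504 f(18,8)=7752 f(18,10)=2907 f(18,12)=798 f(18,14)=152 f(18,16)=18 f(18,18)=1
t=19: f(19,-1)=16796 f(19,1)=41990 f(19,3)=48450 f(19,5)=38760 f(19,7)=23256 f(19,9)=10659 f(19,11)=3705 f(19,13)=950 f(19,15)=170 f(19,17)=19 f(19,19)=1
t=20: f(20,0)=58786 f(20,2)=90440 f(20,4)=87210 f(20,6)=62016 f(20,8)=33915 f(20,10)=14364 f(20,12)=4655 f(20,14)=1120 f(20,16)=189 f(20,18)=20 f(20,20)=1
Σ_s f(20,s) = 352716
P = 352716/1048576 = 88179/262144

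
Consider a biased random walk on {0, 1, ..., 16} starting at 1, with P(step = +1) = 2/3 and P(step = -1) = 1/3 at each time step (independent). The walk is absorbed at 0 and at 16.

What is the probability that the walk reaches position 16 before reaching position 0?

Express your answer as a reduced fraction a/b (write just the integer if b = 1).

Answer: 32768/65535

Derivation:
Biased walk: p = 2/3, q = 1/3, r = q/p = 1/2
Gambler's ruin: P(hit 16 before 0 | start at 1) = (1 - r^a)/(1 - r^N)
r^1 = 1/2; r^16 = 1/65536
P = (1 - 1/2) / (1 - 1/65536) = 1/2 / 65535/65536 = 32768/65535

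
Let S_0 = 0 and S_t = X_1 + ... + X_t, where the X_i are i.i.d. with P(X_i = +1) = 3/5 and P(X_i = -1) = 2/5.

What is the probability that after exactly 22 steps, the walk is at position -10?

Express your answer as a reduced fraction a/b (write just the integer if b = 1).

To reach position -10 after 22 steps: need 6 steps of +1 and 16 steps of -1.
Number of such sequences: C(22,6) = 74613
Each has probability (3/5)^6 · (2/5)^16 = 47775744/2384185791015625
P = 74613 · 47775744/2384185791015625 = 3564691587072/2384185791015625

Answer: 3564691587072/2384185791015625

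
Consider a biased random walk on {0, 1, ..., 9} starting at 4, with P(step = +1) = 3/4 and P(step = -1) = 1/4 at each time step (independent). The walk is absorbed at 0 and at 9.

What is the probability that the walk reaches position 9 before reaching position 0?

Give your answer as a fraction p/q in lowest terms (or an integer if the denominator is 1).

Answer: 9720/9841

Derivation:
Biased walk: p = 3/4, q = 1/4, r = q/p = 1/3
Gambler's ruin: P(hit 9 before 0 | start at 4) = (1 - r^a)/(1 - r^N)
r^4 = 1/81; r^9 = 1/19683
P = (1 - 1/81) / (1 - 1/19683) = 80/81 / 19682/19683 = 9720/9841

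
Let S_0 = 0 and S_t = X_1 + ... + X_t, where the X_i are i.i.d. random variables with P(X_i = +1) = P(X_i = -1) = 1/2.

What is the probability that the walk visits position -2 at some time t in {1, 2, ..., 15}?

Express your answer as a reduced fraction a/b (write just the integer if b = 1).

Count via complement. Let g(t,s) = #length-t paths at position s with S_1..S_t all ≠ -2.
g(t,s) = g(t-1,s-1) + g(t-1,s+1) for s ≠ -2; g(t,-2) = 0.
t=0: g(0,0)=1
t=1: g(1,-1)=1 g(1,1)=1
t=2: g(2,0)=2 g(2,2)=1
t=3: g(3,-1)=2 g(3,1)=3 g(3,3)=1
t=4: g(4,0)=5 g(4,2)=4 g(4,4)=1
t=5: g(5,-1)=5 g(5,1)=9 g(5,3)=5 g(5,5)=1
t=6: g(6,0)=14 g(6,2)=14 g(6,4)=6 g(6,6)=1
t=7: g(7,-1)=14 g(7,1)=28 g(7,3)=20 g(7,5)=7 g(7,7)=1
t=8: g(8,0)=42 g(8,2)=48 g(8,4)=27 g(8,6)=8 g(8,8)=1
t=9: g(9,-1)=42 g(9,1)=90 g(9,3)=75 g(9,5)=35 g(9,7)=9 g(9,9)=1
t=10: g(10,0)=132 g(10,2)=165 g(10,4)=110 g(10,6)=44 g(10,8)=10 g(10,10)=1
t=11: g(11,-1)=132 g(11,1)=297 g(11,3)=275 g(11,5)=154 g(11,7)=54 g(11,9)=11 g(11,11)=1
t=12: g(12,0)=429 g(12,2)=572 g(12,4)=429 g(12,6)=208 g(12,8)=65 g(12,10)=12 g(12,12)=1
t=13: g(13,-1)=429 g(13,1)=1001 g(13,3)=1001 g(13,5)=637 g(13,7)=273 g(13,9)=77 g(13,11)=13 g(13,13)=1
t=14: g(14,0)=1430 g(14,2)=2002 g(14,4)=1638 g(14,6)=910 g(14,8)=350 g(14,10)=90 g(14,12)=14 g(14,14)=1
t=15: g(15,-1)=1430 g(15,1)=3432 g(15,3)=3640 g(15,5)=2548 g(15,7)=1260 g(15,9)=440 g(15,11)=104 g(15,13)=15 g(15,15)=1
Paths never hitting -2: Σ_s g(15,s) = 12870
Paths hitting -2: 2^15 - 12870 = 19898
P = 19898/32768 = 9949/16384

Answer: 9949/16384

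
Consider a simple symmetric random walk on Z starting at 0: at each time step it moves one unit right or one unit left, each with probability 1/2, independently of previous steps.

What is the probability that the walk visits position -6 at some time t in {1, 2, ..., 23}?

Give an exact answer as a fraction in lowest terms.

Count via complement. Let g(t,s) = #length-t paths at position s with S_1..S_t all ≠ -6.
g(t,s) = g(t-1,s-1) + g(t-1,s+1) for s ≠ -6; g(t,-6) = 0.
t=0: g(0,0)=1
t=1: g(1,-1)=1 g(1,1)=1
t=2: g(2,-2)=1 g(2,0)=2 g(2,2)=1
t=3: g(3,-3)=1 g(3,-1)=3 g(3,1)=3 g(3,3)=1
t=4: g(4,-4)=1 g(4,-2)=4 g(4,0)=6 g(4,2)=4 g(4,4)=1
t=5: g(5,-5)=1 g(5,-3)=5 g(5,-1)=10 g(5,1)=10 g(5,3)=5 g(5,5)=1
t=6: g(6,-4)=6 g(6,-2)=15 g(6,0)=20 g(6,2)=15 g(6,4)=6 g(6,6)=1
t=7: g(7,-5)=6 g(7,-3)=21 g(7,-1)=35 g(7,1)=35 g(7,3)=21 g(7,5)=7 g(7,7)=1
t=8: g(8,-4)=27 g(8,-2)=56 g(8,0)=70 g(8,2)=56 g(8,4)=28 g(8,6)=8 g(8,8)=1
t=9: g(9,-5)=27 g(9,-3)=83 g(9,-1)=126 g(9,1)=126 g(9,3)=84 g(9,5)=36 g(9,7)=9 g(9,9)=1
t=10: g(10,-4)=110 g(10,-2)=209 g(10,0)=252 g(10,2)=210 g(10,4)=120 g(10,6)=45 g(10,8)=10 g(10,10)=1
t=11: g(11,-5)=110 g(11,-3)=319 g(11,-1)=461 g(11,1)=462 g(11,3)=330 g(11,5)=165 g(11,7)=55 g(11,9)=11 g(11,11)=1
t=12: g(12,-4)=429 g(12,-2)=780 g(12,0)=923 g(12,2)=792 g(12,4)=495 g(12,6)=220 g(12,8)=66 g(12,10)=12 g(12,12)=1
t=13: g(13,-5)=429 g(13,-3)=1209 g(13,-1)=1703 g(13,1)=1715 g(13,3)=1287 g(13,5)=715 g(13,7)=286 g(13,9)=78 g(13,11)=13 g(13,13)=1
t=14: g(14,-4)=1638 g(14,-2)=2912 g(14,0)=3418 g(14,2)=3002 g(14,4)=2002 g(14,6)=1001 g(14,8)=364 g(14,10)=91 g(14,12)=14 g(14,14)=1
t=15: g(15,-5)=1638 g(15,-3)=4550 g(15,-1)=6330 g(15,1)=6420 g(15,3)=5004 g(15,5)=3003 g(15,7)=1365 g(15,9)=455 g(15,11)=105 g(15,13)=15 g(15,15)=1
t=16: g(16,-4)=6188 g(16,-2)=10880 g(16,0)=12750 g(16,2)=11424 g(16,4)=8007 g(16,6)=4368 g(16,8)=1820 g(16,10)=560 g(16,12)=120 g(16,14)=16 g(16,16)=1
t=17: g(17,-5)=6188 g(17,-3)=17068 g(17,-1)=23630 g(17,1)=24174 g(17,3)=19431 g(17,5)=12375 g(17,7)=6188 g(17,9)=2380 g(17,11)=680 g(17,13)=136 g(17,15)=17 g(17,17)=1
t=18: g(18,-4)=23256 g(18,-2)=40698 g(18,0)=47804 g(18,2)=43605 g(18,4)=31806 g(18,6)=18563 g(18,8)=8568 g(18,10)=3060 g(18,12)=816 g(18,14)=153 g(18,16)=18 g(18,18)=1
t=19: g(19,-5)=23256 g(19,-3)=63954 g(19,-1)=88502 g(19,1)=91409 g(19,3)=75411 g(19,5)=50369 g(19,7)=27131 g(19,9)=11628 g(19,11)=3876 g(19,13)=969 g(19,15)=171 g(19,17)=19 g(19,19)=1
t=20: g(20,-4)=87210 g(20,-2)=152456 g(20,0)=179911 g(20,2)=166820 g(20,4)=125780 g(20,6)=77500 g(20,8)=38759 g(20,10)=15504 g(20,12)=4845 g(20,14)=1140 g(20,16)=190 g(20,18)=20 g(20,20)=1
t=21: g(21,-5)=87210 g(21,-3)=239666 g(21,-1)=332367 g(21,1)=346731 g(21,3)=292600 g(21,5)=203280 g(21,7)=116259 g(21,9)=54263 g(21,11)=20349 g(21,13)=5985 g(21,15)=1330 g(21,17)=210 g(21,19)=21 g(21,21)=1
t=22: g(22,-4)=326876 g(22,-2)=572033 g(22,0)=679098 g(22,2)=639331 g(22,4)=495880 g(22,6)=319539 g(22,8)=170522 g(22,10)=74612 g(22,12)=26334 g(22,14)=7315 g(22,16)=1540 g(22,18)=231 g(22,20)=22 g(22,22)=1
t=23: g(23,-5)=326876 g(23,-3)=898909 g(23,-1)=1251131 g(23,1)=1318429 g(23,3)=1135211 g(23,5)=815419 g(23,7)=490061 g(23,9)=245134 g(23,11)=100946 g(23,13)=33649 g(23,15)=8855 g(23,17)=1771 g(23,19)=253 g(23,21)=23 g(23,23)=1
Paths never hitting -6: Σ_s g(23,s) = 6626668
Paths hitting -6: 2^23 - 6626668 = 1761940
P = 1761940/8388608 = 440485/2097152

Answer: 440485/2097152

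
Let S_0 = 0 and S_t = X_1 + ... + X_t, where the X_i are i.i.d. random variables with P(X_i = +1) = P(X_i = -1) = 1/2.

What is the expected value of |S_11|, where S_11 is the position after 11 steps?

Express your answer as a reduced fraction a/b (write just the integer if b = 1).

Answer: 693/256

Derivation:
S_11 takes values m ≡ 1 (mod 2) with |m| ≤ 11; P(S_11=m) = C(11,(11+m)/2)/2^11.
Total paths: 2^11 = 2048
Distribution: P(S=-11)=1/2048, P(S=-9)=11/2048, P(S=-7)=55/2048, P(S=-5)=165/2048, P(S=-3)=330/2048, P(S=-1)=462/2048, P(S=1)=462/2048, P(S=3)=330/2048, P(S=5)=165/2048, P(S=7)=55/2048, P(S=9)=11/2048, P(S=11)=1/2048
E[|S_11|] = Σ_m |m|·P(S_11=m) = 5544/2048 = 693/256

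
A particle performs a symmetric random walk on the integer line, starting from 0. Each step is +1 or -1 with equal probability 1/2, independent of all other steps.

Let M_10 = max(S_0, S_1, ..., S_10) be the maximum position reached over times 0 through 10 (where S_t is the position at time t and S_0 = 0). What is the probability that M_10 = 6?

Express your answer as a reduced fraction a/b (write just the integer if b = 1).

Answer: 45/1024

Derivation:
Let M_10 = max(S_0,...,S_10). Use the reflection principle: for j ≥ 1, #{paths with M_10 ≥ j} = #{S_10 ≥ j} + #{S_10 ≥ j+1}.
By reflection, #{M_10 ≥ 6} = #{S_10 ≥ 6} + #{S_10 ≥ 7} = 56 + 11 = 67.
#{M_10 ≥ 7} = #{S_10 ≥ 7} + #{S_10 ≥ 8} = 11 + 11 = 22.
#{M_10 = 6} = 67 - 22 = 45.
P(M_10 = 6) = 45/1024 = 45/1024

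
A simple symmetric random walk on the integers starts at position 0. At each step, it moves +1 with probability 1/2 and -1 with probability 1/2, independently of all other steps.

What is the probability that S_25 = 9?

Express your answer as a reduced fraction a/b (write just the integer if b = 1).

To reach position 9 after 25 steps: need 17 steps of +1 and 8 of -1.
Favorable paths: C(25,17) = 1081575
Total paths: 2^25 = 33554432
P = 1081575/33554432 = 1081575/33554432

Answer: 1081575/33554432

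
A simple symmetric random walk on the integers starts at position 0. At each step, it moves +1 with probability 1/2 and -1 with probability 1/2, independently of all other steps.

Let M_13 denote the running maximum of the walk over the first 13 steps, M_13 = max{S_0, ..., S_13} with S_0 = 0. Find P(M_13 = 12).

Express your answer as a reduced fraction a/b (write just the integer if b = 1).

Answer: 1/8192

Derivation:
Let M_13 = max(S_0,...,S_13). Use the reflection principle: for j ≥ 1, #{paths with M_13 ≥ j} = #{S_13 ≥ j} + #{S_13 ≥ j+1}.
By reflection, #{M_13 ≥ 12} = #{S_13 ≥ 12} + #{S_13 ≥ 13} = 1 + 1 = 2.
#{M_13 ≥ 13} = #{S_13 ≥ 13} + #{S_13 ≥ 14} = 1 + 0 = 1.
#{M_13 = 12} = 2 - 1 = 1.
P(M_13 = 12) = 1/8192 = 1/8192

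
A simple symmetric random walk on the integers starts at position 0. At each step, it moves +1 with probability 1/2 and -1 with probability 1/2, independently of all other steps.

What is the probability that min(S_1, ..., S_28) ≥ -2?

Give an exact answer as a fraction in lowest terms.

Let f(t,s) = #length-t paths at position s with S_1..S_t all ≥ -2.
f(t,s) = f(t-1,s-1) + f(t-1,s+1) for s ≥ -2; f(t,s) = 0 for s < -2.
t=0: f(0,0)=1
t=1: f(1,-1)=1 f(1,1)=1
t=2: f(2,-2)=1 f(2,0)=2 f(2,2)=1
t=3: f(3,-1)=3 f(3,1)=3 f(3,3)=1
t=4: f(4,-2)=3 f(4,0)=6 f(4,2)=4 f(4,4)=1
t=5: f(5,-1)=9 f(5,1)=10 f(5,3)=5 f(5,5)=1
t=6: f(6,-2)=9 f(6,0)=19 f(6,2)=15 f(6,4)=6 f(6,6)=1
t=7: f(7,-1)=28 f(7,1)=34 f(7,3)=21 f(7,5)=7 f(7,7)=1
t=8: f(8,-2)=28 f(8,0)=62 f(8,2)=55 f(8,4)=28 f(8,6)=8 f(8,8)=1
t=9: f(9,-1)=90 f(9,1)=117 f(9,3)=83 f(9,5)=36 f(9,7)=9 f(9,9)=1
t=10: f(10,-2)=90 f(10,0)=207 f(10,2)=200 f(10,4)=119 f(10,6)=45 f(10,8)=10 f(10,10)=1
t=11: f(11,-1)=297 f(11,1)=407 f(11,3)=319 f(11,5)=164 f(11,7)=55 f(11,9)=11 f(11,11)=1
t=12: f(12,-2)=297 f(12,0)=704 f(12,2)=726 f(12,4)=483 f(12,6)=219 f(12,8)=66 f(12,10)=12 f(12,12)=1
t=13: f(13,-1)=1001 f(13,1)=1430 f(13,3)=1209 f(13,5)=702 f(13,7)=285 f(13,9)=78 f(13,11)=13 f(13,13)=1
t=14: f(14,-2)=1001 f(14,0)=2431 f(14,2)=2639 f(14,4)=1911 f(14,6)=987 f(14,8)=363 f(14,10)=91 f(14,12)=14 f(14,14)=1
t=15: f(15,-1)=3432 f(15,1)=5070 f(15,3)=4550 f(15,5)=2898 f(15,7)=1350 f(15,9)=454 f(15,11)=105 f(15,13)=15 f(15,15)=1
t=16: f(16,-2)=3432 f(16,0)=8502 f(16,2)=9620 f(16,4)=7448 f(16,6)=4248 f(16,8)=1804 f(16,10)=559 f(16,12)=120 f(16,14)=16 f(16,16)=1
t=17: f(17,-1)=11934 f(17,1)=18122 f(17,3)=17068 f(17,5)=11696 f(17,7)=6052 f(17,9)=2363 f(17,11)=679 f(17,13)=136 f(17,15)=17 f(17,17)=1
t=18: f(18,-2)=11934 f(18,0)=30056 f(18,2)=35190 f(18,4)=28764 f(18,6)=17748 f(18,8)=8415 f(18,10)=3042 f(18,12)=815 f(18,14)=153 f(18,16)=18 f(18,18)=1
t=19: f(19,-1)=41990 f(19,1)=65246 f(19,3)=63954 f(19,5)=46512 f(19,7)=26163 f(19,9)=11457 f(19,11)=3857 f(19,13)=968 f(19,15)=171 f(19,17)=19 f(19,19)=1
t=20: f(20,-2)=41990 f(20,0)=107236 f(20,2)=129200 f(20,4)=110466 f(20,6)=72675 f(20,8)=37620 f(20,10)=15314 f(20,12)=4825 f(20,14)=1139 f(20,16)=190 f(20,18)=20 f(20,20)=1
t=21: f(21,-1)=149226 f(21,1)=236436 f(21,3)=239666 f(21,5)=183141 f(21,7)=110295 f(21,9)=52934 f(21,11)=20139 f(21,13)=5964 f(21,15)=1329 f(21,17)=210 f(21,19)=21 f(21,21)=1
t=22: f(22,-2)=149226 f(22,0)=385662 f(22,2)=476102 f(22,4)=422807 f(22,6)=293436 f(22,8)=163229 f(22,10)=73073 f(22,12)=26103 f(22,14)=7293 f(22,16)=1539 f(22,18)=231 f(22,20)=22 f(22,22)=1
t=23: f(23,-1)=534888 f(23,1)=861764 f(23,3)=898909 f(23,5)=716243 f(23,7)=456665 f(23,9)=236302 f(23,11)=99176 f(23,13)=33396 f(23,15)=8832 f(23,17)=1770 f(23,19)=253 f(23,21)=23 f(23,23)=1
t=24: f(24,-2)=534888 f(24,0)=1396652 f(24,2)=1760673 f(24,4)=1615152 f(24,6)=1172908 f(24,8)=692967 f(24,10)=335478 f(24,12)=132572 f(24,14)=42228 f(24,16)=10602 f(24,18)=2023 f(24,20)=276 f(24,22)=24 f(24,24)=1
t=25: f(25,-1)=1931540 f(25,1)=3157325 f(25,3)=3375825 f(25,5)=2788060 f(25,7)=1865875 f(25,9)=1028445 f(25,11)=468050 f(25,13)=174800 f(25,15)=52830 f(25,17)=12625 f(25,19)=2299 f(25,21)=300 f(25,23)=25 f(25,25)=1
t=26: f(26,-2)=1931540 f(26,0)=5088865 f(26,2)=6533150 f(26,4)=6163885 f(26,6)=4653935 f(26,8)=2894320 f(26,10)=1496495 f(26,12)=642850 f(26,14)=227630 f(26,16)=65455 f(26,18)=14924 f(26,20)=2599 f(26,22)=325 f(26,24)=26 f(26,26)=1
t=27: f(27,-1)=7020405 f(27,1)=11622015 f(27,3)=12697035 f(27,5)=10817820 f(27,7)=7548255 f(27,9)=4390815 f(27,11)=2139345 f(27,13)=870480 f(27,15)=293085 f(27,17)=80379 f(27,19)=17523 f(27,21)=2924 f(27,23)=351 f(27,25)=27 f(27,27)=1
t=28: f(28,-2)=7020405 f(28,0)=18642420 f(28,2)=24319050 f(28,4)=23514855 f(28,6)=18366075 f(28,8)=11939070 f(28,10)=6530160 f(28,12)=3009825 f(28,14)=1163565 f(28,16)=373464 f(28,18)=97902 f(28,20)=20447 f(28,22)=3275 f(28,24)=378 f(28,26)=28 f(28,28)=1
Σ_s f(28,s) = 115000920
P = 115000920/268435456 = 14375115/33554432

Answer: 14375115/33554432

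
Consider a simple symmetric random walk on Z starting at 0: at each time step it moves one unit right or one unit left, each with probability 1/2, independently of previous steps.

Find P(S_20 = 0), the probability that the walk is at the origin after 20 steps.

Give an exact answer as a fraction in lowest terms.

Answer: 46189/262144

Derivation:
To return to 0 after 20 steps: need exactly 10 steps of +1 and 10 of -1.
Favorable paths: C(20,10) = 184756
Total paths: 2^20 = 1048576
P = 184756/1048576 = 46189/262144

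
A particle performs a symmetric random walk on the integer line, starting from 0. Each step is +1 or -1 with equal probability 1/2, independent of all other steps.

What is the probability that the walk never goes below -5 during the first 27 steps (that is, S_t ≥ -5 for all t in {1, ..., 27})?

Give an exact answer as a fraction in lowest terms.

Let f(t,s) = #length-t paths at position s with S_1..S_t all ≥ -5.
f(t,s) = f(t-1,s-1) + f(t-1,s+1) for s ≥ -5; f(t,s) = 0 for s < -5.
t=0: f(0,0)=1
t=1: f(1,-1)=1 f(1,1)=1
t=2: f(2,-2)=1 f(2,0)=2 f(2,2)=1
t=3: f(3,-3)=1 f(3,-1)=3 f(3,1)=3 f(3,3)=1
t=4: f(4,-4)=1 f(4,-2)=4 f(4,0)=6 f(4,2)=4 f(4,4)=1
t=5: f(5,-5)=1 f(5,-3)=5 f(5,-1)=10 f(5,1)=10 f(5,3)=5 f(5,5)=1
t=6: f(6,-4)=6 f(6,-2)=15 f(6,0)=20 f(6,2)=15 f(6,4)=6 f(6,6)=1
t=7: f(7,-5)=6 f(7,-3)=21 f(7,-1)=35 f(7,1)=35 f(7,3)=21 f(7,5)=7 f(7,7)=1
t=8: f(8,-4)=27 f(8,-2)=56 f(8,0)=70 f(8,2)=56 f(8,4)=28 f(8,6)=8 f(8,8)=1
t=9: f(9,-5)=27 f(9,-3)=83 f(9,-1)=126 f(9,1)=126 f(9,3)=84 f(9,5)=36 f(9,7)=9 f(9,9)=1
t=10: f(10,-4)=110 f(10,-2)=209 f(10,0)=252 f(10,2)=210 f(10,4)=120 f(10,6)=45 f(10,8)=10 f(10,10)=1
t=11: f(11,-5)=110 f(11,-3)=319 f(11,-1)=461 f(11,1)=462 f(11,3)=330 f(11,5)=165 f(11,7)=55 f(11,9)=11 f(11,11)=1
t=12: f(12,-4)=429 f(12,-2)=780 f(12,0)=923 f(12,2)=792 f(12,4)=495 f(12,6)=220 f(12,8)=66 f(12,10)=12 f(12,12)=1
t=13: f(13,-5)=429 f(13,-3)=1209 f(13,-1)=1703 f(13,1)=1715 f(13,3)=1287 f(13,5)=715 f(13,7)=286 f(13,9)=78 f(13,11)=13 f(13,13)=1
t=14: f(14,-4)=1638 f(14,-2)=2912 f(14,0)=3418 f(14,2)=3002 f(14,4)=2002 f(14,6)=1001 f(14,8)=364 f(14,10)=91 f(14,12)=14 f(14,14)=1
t=15: f(15,-5)=1638 f(15,-3)=4550 f(15,-1)=6330 f(15,1)=6420 f(15,3)=5004 f(15,5)=3003 f(15,7)=1365 f(15,9)=455 f(15,11)=105 f(15,13)=15 f(15,15)=1
t=16: f(16,-4)=6188 f(16,-2)=10880 f(16,0)=12750 f(16,2)=11424 f(16,4)=8007 f(16,6)=4368 f(16,8)=1820 f(16,10)=560 f(16,12)=120 f(16,14)=16 f(16,16)=1
t=17: f(17,-5)=6188 f(17,-3)=17068 f(17,-1)=23630 f(17,1)=24174 f(17,3)=19431 f(17,5)=12375 f(17,7)=6188 f(17,9)=2380 f(17,11)=680 f(17,13)=136 f(17,15)=17 f(17,17)=1
t=18: f(18,-4)=23256 f(18,-2)=40698 f(18,0)=47804 f(18,2)=43605 f(18,4)=31806 f(18,6)=18563 f(18,8)=8568 f(18,10)=3060 f(18,12)=816 f(18,14)=153 f(18,16)=18 f(18,18)=1
t=19: f(19,-5)=23256 f(19,-3)=63954 f(19,-1)=88502 f(19,1)=91409 f(19,3)=75411 f(19,5)=50369 f(19,7)=27131 f(19,9)=11628 f(19,11)=3876 f(19,13)=969 f(19,15)=171 f(19,17)=19 f(19,19)=1
t=20: f(20,-4)=87210 f(20,-2)=152456 f(20,0)=179911 f(20,2)=166820 f(20,4)=125780 f(20,6)=77500 f(20,8)=38759 f(20,10)=15504 f(20,12)=4845 f(20,14)=1140 f(20,16)=190 f(20,18)=20 f(20,20)=1
t=21: f(21,-5)=87210 f(21,-3)=239666 f(21,-1)=332367 f(21,1)=346731 f(21,3)=292600 f(21,5)=203280 f(21,7)=116259 f(21,9)=54263 f(21,11)=20349 f(21,13)=5985 f(21,15)=1330 f(21,17)=210 f(21,19)=21 f(21,21)=1
t=22: f(22,-4)=326876 f(22,-2)=572033 f(22,0)=679098 f(22,2)=639331 f(22,4)=495880 f(22,6)=319539 f(22,8)=170522 f(22,10)=74612 f(22,12)=26334 f(22,14)=7315 f(22,16)=1540 f(22,18)=231 f(22,20)=22 f(22,22)=1
t=23: f(23,-5)=326876 f(23,-3)=898909 f(23,-1)=1251131 f(23,1)=1318429 f(23,3)=1135211 f(23,5)=815419 f(23,7)=490061 f(23,9)=245134 f(23,11)=100946 f(23,13)=33649 f(23,15)=8855 f(23,17)=1771 f(23,19)=253 f(23,21)=23 f(23,23)=1
t=24: f(24,-4)=1225785 f(24,-2)=2150040 f(24,0)=2569560 f(24,2)=2453640 f(24,4)=1950630 f(24,6)=1305480 f(24,8)=735195 f(24,10)=346080 f(24,12)=134595 f(24,14)=42504 f(24,16)=10626 f(24,18)=2024 f(24,20)=276 f(24,22)=24 f(24,24)=1
t=25: f(25,-5)=1225785 f(25,-3)=3375825 f(25,-1)=4719600 f(25,1)=5023200 f(25,3)=4404270 f(25,5)=3256110 f(25,7)=2040675 f(25,9)=1081275 f(25,11)=480675 f(25,13)=177099 f(25,15)=53130 f(25,17)=12650 f(25,19)=2300 f(25,21)=300 f(25,23)=25 f(25,25)=1
t=26: f(26,-4)=4601610 f(26,-2)=8095425 f(26,0)=9742800 f(26,2)=9427470 f(26,4)=7660380 f(26,6)=5296785 f(26,8)=3121950 f(26,10)=1561950 f(26,12)=657774 f(26,14)=230229 f(26,16)=65780 f(26,18)=14950 f(26,20)=2600 f(26,22)=325 f(26,24)=26 f(26,26)=1
t=27: f(27,-5)=4601610 f(27,-3)=12697035 f(27,-1)=17838225 f(27,1)=19170270 f(27,3)=17087850 f(27,5)=12957165 f(27,7)=8418735 f(27,9)=4683900 f(27,11)=2219724 f(27,13)=888003 f(27,15)=296009 f(27,17)=80730 f(27,19)=17550 f(27,21)=2925 f(27,23)=351 f(27,25)=27 f(27,27)=1
Σ_s f(27,s) = 100960110
P = 100960110/134217728 = 50480055/67108864

Answer: 50480055/67108864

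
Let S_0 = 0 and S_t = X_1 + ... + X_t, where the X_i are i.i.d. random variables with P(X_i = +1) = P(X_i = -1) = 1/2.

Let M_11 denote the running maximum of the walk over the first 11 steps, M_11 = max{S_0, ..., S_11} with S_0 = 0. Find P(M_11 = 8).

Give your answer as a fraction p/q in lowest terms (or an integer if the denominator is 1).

Let M_11 = max(S_0,...,S_11). Use the reflection principle: for j ≥ 1, #{paths with M_11 ≥ j} = #{S_11 ≥ j} + #{S_11 ≥ j+1}.
By reflection, #{M_11 ≥ 8} = #{S_11 ≥ 8} + #{S_11 ≥ 9} = 12 + 12 = 24.
#{M_11 ≥ 9} = #{S_11 ≥ 9} + #{S_11 ≥ 10} = 12 + 1 = 13.
#{M_11 = 8} = 24 - 13 = 11.
P(M_11 = 8) = 11/2048 = 11/2048

Answer: 11/2048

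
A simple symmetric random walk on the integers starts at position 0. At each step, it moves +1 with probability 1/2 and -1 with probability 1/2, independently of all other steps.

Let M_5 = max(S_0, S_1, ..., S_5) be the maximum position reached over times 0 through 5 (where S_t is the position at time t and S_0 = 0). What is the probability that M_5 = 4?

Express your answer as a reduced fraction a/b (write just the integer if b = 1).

Answer: 1/32

Derivation:
Let M_5 = max(S_0,...,S_5). Use the reflection principle: for j ≥ 1, #{paths with M_5 ≥ j} = #{S_5 ≥ j} + #{S_5 ≥ j+1}.
By reflection, #{M_5 ≥ 4} = #{S_5 ≥ 4} + #{S_5 ≥ 5} = 1 + 1 = 2.
#{M_5 ≥ 5} = #{S_5 ≥ 5} + #{S_5 ≥ 6} = 1 + 0 = 1.
#{M_5 = 4} = 2 - 1 = 1.
P(M_5 = 4) = 1/32 = 1/32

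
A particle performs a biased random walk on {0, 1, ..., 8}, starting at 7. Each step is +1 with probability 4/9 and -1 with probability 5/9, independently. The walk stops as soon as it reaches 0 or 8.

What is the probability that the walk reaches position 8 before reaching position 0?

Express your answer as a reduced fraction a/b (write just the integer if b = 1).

Biased walk: p = 4/9, q = 5/9, r = q/p = 5/4
Gambler's ruin: P(hit 8 before 0 | start at 7) = (1 - r^a)/(1 - r^N)
r^7 = 78125/16384; r^8 = 390625/65536
P = (1 - 78125/16384) / (1 - 390625/65536) = -61741/16384 / -325089/65536 = 246964/325089

Answer: 246964/325089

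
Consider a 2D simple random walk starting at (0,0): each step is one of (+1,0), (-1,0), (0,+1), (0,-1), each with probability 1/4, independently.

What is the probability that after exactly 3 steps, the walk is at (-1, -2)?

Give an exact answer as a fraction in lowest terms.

Answer: 3/64

Derivation:
Let h be the number of horizontal steps (so 3-h are vertical). To end at (-1,-2) need (h-1)/2 right-steps and ((3-h)-2)/2 up-steps.
Sum over h with 1 ≤ h ≤ 1, h ≡ 1 (mod 2), 3-h ≡ 0 (mod 2):
h=1: C(3,1)·C(1,0)·C(2,0) = 3·1·1 = 3
Total favorable: 3
Total paths: 4^3 = 64
P = 3/64 = 3/64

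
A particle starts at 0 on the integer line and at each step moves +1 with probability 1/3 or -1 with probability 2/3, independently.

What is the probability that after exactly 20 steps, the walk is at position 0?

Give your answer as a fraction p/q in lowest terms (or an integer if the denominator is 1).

Answer: 189190144/3486784401

Derivation:
To be at 0 after 20 steps: need exactly 10 steps of +1 and 10 of -1.
Number of such sequences: C(20,10) = 184756
Each has probability (1/3)^10 · (2/3)^10 = 1024/3486784401
P = 184756 · 1024/3486784401 = 189190144/3486784401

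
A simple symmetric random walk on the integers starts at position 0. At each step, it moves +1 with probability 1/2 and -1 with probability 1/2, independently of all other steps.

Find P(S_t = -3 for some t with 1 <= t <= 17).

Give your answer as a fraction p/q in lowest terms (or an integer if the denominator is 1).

Count via complement. Let g(t,s) = #length-t paths at position s with S_1..S_t all ≠ -3.
g(t,s) = g(t-1,s-1) + g(t-1,s+1) for s ≠ -3; g(t,-3) = 0.
t=0: g(0,0)=1
t=1: g(1,-1)=1 g(1,1)=1
t=2: g(2,-2)=1 g(2,0)=2 g(2,2)=1
t=3: g(3,-1)=3 g(3,1)=3 g(3,3)=1
t=4: g(4,-2)=3 g(4,0)=6 g(4,2)=4 g(4,4)=1
t=5: g(5,-1)=9 g(5,1)=10 g(5,3)=5 g(5,5)=1
t=6: g(6,-2)=9 g(6,0)=19 g(6,2)=15 g(6,4)=6 g(6,6)=1
t=7: g(7,-1)=28 g(7,1)=34 g(7,3)=21 g(7,5)=7 g(7,7)=1
t=8: g(8,-2)=28 g(8,0)=62 g(8,2)=55 g(8,4)=28 g(8,6)=8 g(8,8)=1
t=9: g(9,-1)=90 g(9,1)=117 g(9,3)=83 g(9,5)=36 g(9,7)=9 g(9,9)=1
t=10: g(10,-2)=90 g(10,0)=207 g(10,2)=200 g(10,4)=119 g(10,6)=45 g(10,8)=10 g(10,10)=1
t=11: g(11,-1)=297 g(11,1)=407 g(11,3)=319 g(11,5)=164 g(11,7)=55 g(11,9)=11 g(11,11)=1
t=12: g(12,-2)=297 g(12,0)=704 g(12,2)=726 g(12,4)=483 g(12,6)=219 g(12,8)=66 g(12,10)=12 g(12,12)=1
t=13: g(13,-1)=1001 g(13,1)=1430 g(13,3)=1209 g(13,5)=702 g(13,7)=285 g(13,9)=78 g(13,11)=13 g(13,13)=1
t=14: g(14,-2)=1001 g(14,0)=2431 g(14,2)=2639 g(14,4)=1911 g(14,6)=987 g(14,8)=363 g(14,10)=91 g(14,12)=14 g(14,14)=1
t=15: g(15,-1)=3432 g(15,1)=5070 g(15,3)=4550 g(15,5)=2898 g(15,7)=1350 g(15,9)=454 g(15,11)=105 g(15,13)=15 g(15,15)=1
t=16: g(16,-2)=3432 g(16,0)=8502 g(16,2)=9620 g(16,4)=7448 g(16,6)=4248 g(16,8)=1804 g(16,10)=559 g(16,12)=120 g(16,14)=16 g(16,16)=1
t=17: g(17,-1)=11934 g(17,1)=18122 g(17,3)=17068 g(17,5)=11696 g(17,7)=6052 g(17,9)=2363 g(17,11)=679 g(17,13)=136 g(17,15)=17 g(17,17)=1
Paths never hitting -3: Σ_s g(17,s) = 68068
Paths hitting -3: 2^17 - 68068 = 63004
P = 63004/131072 = 15751/32768

Answer: 15751/32768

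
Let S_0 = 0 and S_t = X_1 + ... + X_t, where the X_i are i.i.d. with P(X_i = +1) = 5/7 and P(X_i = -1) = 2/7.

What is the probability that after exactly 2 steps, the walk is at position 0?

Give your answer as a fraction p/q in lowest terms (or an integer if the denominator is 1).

Answer: 20/49

Derivation:
To be at 0 after 2 steps: need exactly 1 step of +1 and 1 of -1.
Number of such sequences: C(2,1) = 2
Each has probability (5/7)^1 · (2/7)^1 = 10/49
P = 2 · 10/49 = 20/49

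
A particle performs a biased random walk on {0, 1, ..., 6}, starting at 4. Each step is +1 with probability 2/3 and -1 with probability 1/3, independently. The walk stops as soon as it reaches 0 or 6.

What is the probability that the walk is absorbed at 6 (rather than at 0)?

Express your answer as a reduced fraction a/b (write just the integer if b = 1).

Answer: 20/21

Derivation:
Biased walk: p = 2/3, q = 1/3, r = q/p = 1/2
Gambler's ruin: P(hit 6 before 0 | start at 4) = (1 - r^a)/(1 - r^N)
r^4 = 1/16; r^6 = 1/64
P = (1 - 1/16) / (1 - 1/64) = 15/16 / 63/64 = 20/21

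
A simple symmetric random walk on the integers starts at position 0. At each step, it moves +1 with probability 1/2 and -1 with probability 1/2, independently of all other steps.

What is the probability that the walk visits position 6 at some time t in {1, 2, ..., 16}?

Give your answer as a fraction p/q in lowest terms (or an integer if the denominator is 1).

Answer: 4701/32768

Derivation:
Count via complement. Let g(t,s) = #length-t paths at position s with S_1..S_t all ≠ 6.
g(t,s) = g(t-1,s-1) + g(t-1,s+1) for s ≠ 6; g(t,6) = 0.
t=0: g(0,0)=1
t=1: g(1,-1)=1 g(1,1)=1
t=2: g(2,-2)=1 g(2,0)=2 g(2,2)=1
t=3: g(3,-3)=1 g(3,-1)=3 g(3,1)=3 g(3,3)=1
t=4: g(4,-4)=1 g(4,-2)=4 g(4,0)=6 g(4,2)=4 g(4,4)=1
t=5: g(5,-5)=1 g(5,-3)=5 g(5,-1)=10 g(5,1)=10 g(5,3)=5 g(5,5)=1
t=6: g(6,-6)=1 g(6,-4)=6 g(6,-2)=15 g(6,0)=20 g(6,2)=15 g(6,4)=6
t=7: g(7,-7)=1 g(7,-5)=7 g(7,-3)=21 g(7,-1)=35 g(7,1)=35 g(7,3)=21 g(7,5)=6
t=8: g(8,-8)=1 g(8,-6)=8 g(8,-4)=28 g(8,-2)=56 g(8,0)=70 g(8,2)=56 g(8,4)=27
t=9: g(9,-9)=1 g(9,-7)=9 g(9,-5)=36 g(9,-3)=84 g(9,-1)=126 g(9,1)=126 g(9,3)=83 g(9,5)=27
t=10: g(10,-10)=1 g(10,-8)=10 g(10,-6)=45 g(10,-4)=120 g(10,-2)=210 g(10,0)=252 g(10,2)=209 g(10,4)=110
t=11: g(11,-11)=1 g(11,-9)=11 g(11,-7)=55 g(11,-5)=165 g(11,-3)=330 g(11,-1)=462 g(11,1)=461 g(11,3)=319 g(11,5)=110
t=12: g(12,-12)=1 g(12,-10)=12 g(12,-8)=66 g(12,-6)=220 g(12,-4)=495 g(12,-2)=792 g(12,0)=923 g(12,2)=780 g(12,4)=429
t=13: g(13,-13)=1 g(13,-11)=13 g(13,-9)=78 g(13,-7)=286 g(13,-5)=715 g(13,-3)=1287 g(13,-1)=1715 g(13,1)=1703 g(13,3)=1209 g(13,5)=429
t=14: g(14,-14)=1 g(14,-12)=14 g(14,-10)=91 g(14,-8)=364 g(14,-6)=1001 g(14,-4)=2002 g(14,-2)=3002 g(14,0)=3418 g(14,2)=2912 g(14,4)=1638
t=15: g(15,-15)=1 g(15,-13)=15 g(15,-11)=105 g(15,-9)=455 g(15,-7)=1365 g(15,-5)=3003 g(15,-3)=5004 g(15,-1)=6420 g(15,1)=6330 g(15,3)=4550 g(15,5)=1638
t=16: g(16,-16)=1 g(16,-14)=16 g(16,-12)=120 g(16,-10)=560 g(16,-8)=1820 g(16,-6)=4368 g(16,-4)=8007 g(16,-2)=11424 g(16,0)=12750 g(16,2)=10880 g(16,4)=6188
Paths never hitting 6: Σ_s g(16,s) = 56134
Paths hitting 6: 2^16 - 56134 = 9402
P = 9402/65536 = 4701/32768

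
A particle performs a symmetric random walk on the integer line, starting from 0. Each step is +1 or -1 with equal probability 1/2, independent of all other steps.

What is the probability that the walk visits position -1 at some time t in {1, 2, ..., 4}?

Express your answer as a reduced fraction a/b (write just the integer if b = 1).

Count via complement. Let g(t,s) = #length-t paths at position s with S_1..S_t all ≠ -1.
g(t,s) = g(t-1,s-1) + g(t-1,s+1) for s ≠ -1; g(t,-1) = 0.
t=0: g(0,0)=1
t=1: g(1,1)=1
t=2: g(2,0)=1 g(2,2)=1
t=3: g(3,1)=2 g(3,3)=1
t=4: g(4,0)=2 g(4,2)=3 g(4,4)=1
Paths never hitting -1: Σ_s g(4,s) = 6
Paths hitting -1: 2^4 - 6 = 10
P = 10/16 = 5/8

Answer: 5/8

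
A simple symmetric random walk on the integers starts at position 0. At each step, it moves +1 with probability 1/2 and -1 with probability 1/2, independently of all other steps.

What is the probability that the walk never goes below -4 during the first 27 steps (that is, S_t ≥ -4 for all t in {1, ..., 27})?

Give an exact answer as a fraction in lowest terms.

Answer: 87922215/134217728

Derivation:
Let f(t,s) = #length-t paths at position s with S_1..S_t all ≥ -4.
f(t,s) = f(t-1,s-1) + f(t-1,s+1) for s ≥ -4; f(t,s) = 0 for s < -4.
t=0: f(0,0)=1
t=1: f(1,-1)=1 f(1,1)=1
t=2: f(2,-2)=1 f(2,0)=2 f(2,2)=1
t=3: f(3,-3)=1 f(3,-1)=3 f(3,1)=3 f(3,3)=1
t=4: f(4,-4)=1 f(4,-2)=4 f(4,0)=6 f(4,2)=4 f(4,4)=1
t=5: f(5,-3)=5 f(5,-1)=10 f(5,1)=10 f(5,3)=5 f(5,5)=1
t=6: f(6,-4)=5 f(6,-2)=15 f(6,0)=20 f(6,2)=15 f(6,4)=6 f(6,6)=1
t=7: f(7,-3)=20 f(7,-1)=35 f(7,1)=35 f(7,3)=21 f(7,5)=7 f(7,7)=1
t=8: f(8,-4)=20 f(8,-2)=55 f(8,0)=70 f(8,2)=56 f(8,4)=28 f(8,6)=8 f(8,8)=1
t=9: f(9,-3)=75 f(9,-1)=125 f(9,1)=126 f(9,3)=84 f(9,5)=36 f(9,7)=9 f(9,9)=1
t=10: f(10,-4)=75 f(10,-2)=200 f(10,0)=251 f(10,2)=210 f(10,4)=120 f(10,6)=45 f(10,8)=10 f(10,10)=1
t=11: f(11,-3)=275 f(11,-1)=451 f(11,1)=461 f(11,3)=330 f(11,5)=165 f(11,7)=55 f(11,9)=11 f(11,11)=1
t=12: f(12,-4)=275 f(12,-2)=726 f(12,0)=912 f(12,2)=791 f(12,4)=495 f(12,6)=220 f(12,8)=66 f(12,10)=12 f(12,12)=1
t=13: f(13,-3)=1001 f(13,-1)=1638 f(13,1)=1703 f(13,3)=1286 f(13,5)=715 f(13,7)=286 f(13,9)=78 f(13,11)=13 f(13,13)=1
t=14: f(14,-4)=1001 f(14,-2)=2639 f(14,0)=3341 f(14,2)=2989 f(14,4)=2001 f(14,6)=1001 f(14,8)=364 f(14,10)=91 f(14,12)=14 f(14,14)=1
t=15: f(15,-3)=3640 f(15,-1)=5980 f(15,1)=6330 f(15,3)=4990 f(15,5)=3002 f(15,7)=1365 f(15,9)=455 f(15,11)=105 f(15,13)=15 f(15,15)=1
t=16: f(16,-4)=3640 f(16,-2)=9620 f(16,0)=12310 f(16,2)=11320 f(16,4)=7992 f(16,6)=4367 f(16,8)=1820 f(16,10)=560 f(16,12)=120 f(16,14)=16 f(16,16)=1
t=17: f(17,-3)=13260 f(17,-1)=21930 f(17,1)=23630 f(17,3)=19312 f(17,5)=12359 f(17,7)=6187 f(17,9)=2380 f(17,11)=680 f(17,13)=136 f(17,15)=17 f(17,17)=1
t=18: f(18,-4)=13260 f(18,-2)=35190 f(18,0)=45560 f(18,2)=42942 f(18,4)=31671 f(18,6)=18546 f(18,8)=8567 f(18,10)=3060 f(18,12)=816 f(18,14)=153 f(18,16)=18 f(18,18)=1
t=19: f(19,-3)=48450 f(19,-1)=80750 f(19,1)=88502 f(19,3)=74613 f(19,5)=50217 f(19,7)=27113 f(19,9)=11627 f(19,11)=3876 f(19,13)=969 f(19,15)=171 f(19,17)=19 f(19,19)=1
t=20: f(20,-4)=48450 f(20,-2)=129200 f(20,0)=169252 f(20,2)=163115 f(20,4)=124830 f(20,6)=77330 f(20,8)=38740 f(20,10)=15503 f(20,12)=4845 f(20,14)=1140 f(20,16)=190 f(20,18)=20 f(20,20)=1
t=21: f(21,-3)=177650 f(21,-1)=298452 f(21,1)=332367 f(21,3)=287945 f(21,5)=202160 f(21,7)=116070 f(21,9)=54243 f(21,11)=20348 f(21,13)=5985 f(21,15)=1330 f(21,17)=210 f(21,19)=21 f(21,21)=1
t=22: f(22,-4)=177650 f(22,-2)=476102 f(22,0)=630819 f(22,2)=620312 f(22,4)=490105 f(22,6)=318230 f(22,8)=170313 f(22,10)=74591 f(22,12)=26333 f(22,14)=7315 f(22,16)=1540 f(22,18)=231 f(22,20)=22 f(22,22)=1
t=23: f(23,-3)=653752 f(23,-1)=1106921 f(23,1)=1251131 f(23,3)=1110417 f(23,5)=808335 f(23,7)=488543 f(23,9)=244904 f(23,11)=100924 f(23,13)=33648 f(23,15)=8855 f(23,17)=1771 f(23,19)=253 f(23,21)=23 f(23,23)=1
t=24: f(24,-4)=653752 f(24,-2)=1760673 f(24,0)=2358052 f(24,2)=2361548 f(24,4)=1918752 f(24,6)=1296878 f(24,8)=733447 f(24,10)=345828 f(24,12)=134572 f(24,14)=42503 f(24,16)=10626 f(24,18)=2024 f(24,20)=276 f(24,22)=24 f(24,24)=1
t=25: f(25,-3)=2414425 f(25,-1)=4118725 f(25,1)=4719600 f(25,3)=4280300 f(25,5)=3215630 f(25,7)=2030325 f(25,9)=1079275 f(25,11)=480400 f(25,13)=177075 f(25,15)=53129 f(25,17)=12650 f(25,19)=2300 f(25,21)=300 f(25,23)=25 f(25,25)=1
t=26: f(26,-4)=2414425 f(26,-2)=6533150 f(26,0)=8838325 f(26,2)=8999900 f(26,4)=7495930 f(26,6)=5245955 f(26,8)=3109600 f(26,10)=1559675 f(26,12)=657475 f(26,14)=230204 f(26,16)=65779 f(26,18)=14950 f(26,20)=2600 f(26,22)=325 f(26,24)=26 f(26,26)=1
t=27: f(27,-3)=8947575 f(27,-1)=15371475 f(27,1)=17838225 f(27,3)=16495830 f(27,5)=12741885 f(27,7)=8355555 f(27,9)=4669275 f(27,11)=2217150 f(27,13)=887679 f(27,15)=295983 f(27,17)=80729 f(27,19)=17550 f(27,21)=2925 f(27,23)=351 f(27,25)=27 f(27,27)=1
Σ_s f(27,s) = 87922215
P = 87922215/134217728 = 87922215/134217728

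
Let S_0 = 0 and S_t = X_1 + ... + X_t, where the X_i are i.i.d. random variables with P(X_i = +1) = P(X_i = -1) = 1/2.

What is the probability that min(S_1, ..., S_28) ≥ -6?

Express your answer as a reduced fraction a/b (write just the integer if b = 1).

Answer: 109396395/134217728

Derivation:
Let f(t,s) = #length-t paths at position s with S_1..S_t all ≥ -6.
f(t,s) = f(t-1,s-1) + f(t-1,s+1) for s ≥ -6; f(t,s) = 0 for s < -6.
t=0: f(0,0)=1
t=1: f(1,-1)=1 f(1,1)=1
t=2: f(2,-2)=1 f(2,0)=2 f(2,2)=1
t=3: f(3,-3)=1 f(3,-1)=3 f(3,1)=3 f(3,3)=1
t=4: f(4,-4)=1 f(4,-2)=4 f(4,0)=6 f(4,2)=4 f(4,4)=1
t=5: f(5,-5)=1 f(5,-3)=5 f(5,-1)=10 f(5,1)=10 f(5,3)=5 f(5,5)=1
t=6: f(6,-6)=1 f(6,-4)=6 f(6,-2)=15 f(6,0)=20 f(6,2)=15 f(6,4)=6 f(6,6)=1
t=7: f(7,-5)=7 f(7,-3)=21 f(7,-1)=35 f(7,1)=35 f(7,3)=21 f(7,5)=7 f(7,7)=1
t=8: f(8,-6)=7 f(8,-4)=28 f(8,-2)=56 f(8,0)=70 f(8,2)=56 f(8,4)=28 f(8,6)=8 f(8,8)=1
t=9: f(9,-5)=35 f(9,-3)=84 f(9,-1)=126 f(9,1)=126 f(9,3)=84 f(9,5)=36 f(9,7)=9 f(9,9)=1
t=10: f(10,-6)=35 f(10,-4)=119 f(10,-2)=210 f(10,0)=252 f(10,2)=210 f(10,4)=120 f(10,6)=45 f(10,8)=10 f(10,10)=1
t=11: f(11,-5)=154 f(11,-3)=329 f(11,-1)=462 f(11,1)=462 f(11,3)=330 f(11,5)=165 f(11,7)=55 f(11,9)=11 f(11,11)=1
t=12: f(12,-6)=154 f(12,-4)=483 f(12,-2)=791 f(12,0)=924 f(12,2)=792 f(12,4)=495 f(12,6)=220 f(12,8)=66 f(12,10)=12 f(12,12)=1
t=13: f(13,-5)=637 f(13,-3)=1274 f(13,-1)=1715 f(13,1)=1716 f(13,3)=1287 f(13,5)=715 f(13,7)=286 f(13,9)=78 f(13,11)=13 f(13,13)=1
t=14: f(14,-6)=637 f(14,-4)=1911 f(14,-2)=2989 f(14,0)=3431 f(14,2)=3003 f(14,4)=2002 f(14,6)=1001 f(14,8)=364 f(14,10)=91 f(14,12)=14 f(14,14)=1
t=15: f(15,-5)=2548 f(15,-3)=4900 f(15,-1)=6420 f(15,1)=6434 f(15,3)=5005 f(15,5)=3003 f(15,7)=1365 f(15,9)=455 f(15,11)=105 f(15,13)=15 f(15,15)=1
t=16: f(16,-6)=2548 f(16,-4)=7448 f(16,-2)=11320 f(16,0)=12854 f(16,2)=11439 f(16,4)=8008 f(16,6)=4368 f(16,8)=1820 f(16,10)=560 f(16,12)=120 f(16,14)=16 f(16,16)=1
t=17: f(17,-5)=9996 f(17,-3)=18768 f(17,-1)=24174 f(17,1)=24293 f(17,3)=19447 f(17,5)=12376 f(17,7)=6188 f(17,9)=2380 f(17,11)=680 f(17,13)=136 f(17,15)=17 f(17,17)=1
t=18: f(18,-6)=9996 f(18,-4)=28764 f(18,-2)=42942 f(18,0)=48467 f(18,2)=43740 f(18,4)=31823 f(18,6)=18564 f(18,8)=8568 f(18,10)=3060 f(18,12)=816 f(18,14)=153 f(18,16)=18 f(18,18)=1
t=19: f(19,-5)=38760 f(19,-3)=71706 f(19,-1)=91409 f(19,1)=92207 f(19,3)=75563 f(19,5)=50387 f(19,7)=27132 f(19,9)=11628 f(19,11)=3876 f(19,13)=969 f(19,15)=171 f(19,17)=19 f(19,19)=1
t=20: f(20,-6)=38760 f(20,-4)=110466 f(20,-2)=163115 f(20,0)=183616 f(20,2)=167770 f(20,4)=125950 f(20,6)=77519 f(20,8)=38760 f(20,10)=15504 f(20,12)=4845 f(20,14)=1140 f(20,16)=190 f(20,18)=20 f(20,20)=1
t=21: f(21,-5)=149226 f(21,-3)=273581 f(21,-1)=346731 f(21,1)=351386 f(21,3)=293720 f(21,5)=203469 f(21,7)=116279 f(21,9)=54264 f(21,11)=20349 f(21,13)=5985 f(21,15)=1330 f(21,17)=210 f(21,19)=21 f(21,21)=1
t=22: f(22,-6)=149226 f(22,-4)=422807 f(22,-2)=620312 f(22,0)=698117 f(22,2)=645106 f(22,4)=497189 f(22,6)=319748 f(22,8)=170543 f(22,10)=74613 f(22,12)=26334 f(22,14)=7315 f(22,16)=1540 f(22,18)=231 f(22,20)=22 f(22,22)=1
t=23: f(23,-5)=572033 f(23,-3)=1043119 f(23,-1)=1318429 f(23,1)=1343223 f(23,3)=1142295 f(23,5)=816937 f(23,7)=490291 f(23,9)=245156 f(23,11)=100947 f(23,13)=33649 f(23,15)=8855 f(23,17)=1771 f(23,19)=253 f(23,21)=23 f(23,23)=1
t=24: f(24,-6)=572033 f(24,-4)=1615152 f(24,-2)=2361548 f(24,0)=2661652 f(24,2)=2485518 f(24,4)=1959232 f(24,6)=1307228 f(24,8)=735447 f(24,10)=346103 f(24,12)=134596 f(24,14)=42504 f(24,16)=10626 f(24,18)=2024 f(24,20)=276 f(24,22)=24 f(24,24)=1
t=25: f(25,-5)=2187185 f(25,-3)=3976700 f(25,-1)=5023200 f(25,1)=5147170 f(25,3)=4444750 f(25,5)=3266460 f(25,7)=2042675 f(25,9)=1081550 f(25,11)=480699 f(25,13)=177100 f(25,15)=53130 f(25,17)=12650 f(25,19)=2300 f(25,21)=300 f(25,23)=25 f(25,25)=1
t=26: f(26,-6)=2187185 f(26,-4)=6163885 f(26,-2)=8999900 f(26,0)=10170370 f(26,2)=9591920 f(26,4)=7711210 f(26,6)=5309135 f(26,8)=3124225 f(26,10)=1562249 f(26,12)=657799 f(26,14)=230230 f(26,16)=65780 f(26,18)=14950 f(26,20)=2600 f(26,22)=325 f(26,24)=26 f(26,26)=1
t=27: f(27,-5)=8351070 f(27,-3)=15163785 f(27,-1)=19170270 f(27,1)=19762290 f(27,3)=17303130 f(27,5)=13020345 f(27,7)=8433360 f(27,9)=4686474 f(27,11)=2220048 f(27,13)=888029 f(27,15)=296010 f(27,17)=80730 f(27,19)=17550 f(27,21)=2925 f(27,23)=351 f(27,25)=27 f(27,27)=1
t=28: f(28,-6)=8351070 f(28,-4)=23514855 f(28,-2)=34334055 f(28,0)=38932560 f(28,2)=37065420 f(28,4)=30323475 f(28,6)=21453705 f(28,8)=13119834 f(28,10)=6906522 f(28,12)=3108077 f(28,14)=1184039 f(28,16)=376740 f(28,18)=98280 f(28,20)=20475 f(28,22)=3276 f(28,24)=378 f(28,26)=28 f(28,28)=1
Σ_s f(28,s) = 218792790
P = 218792790/268435456 = 109396395/134217728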